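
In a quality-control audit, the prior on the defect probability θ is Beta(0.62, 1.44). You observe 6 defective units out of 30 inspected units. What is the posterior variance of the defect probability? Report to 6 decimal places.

The Beta prior is conjugate to a Binomial/Bernoulli likelihood; the update adds successes to α and failures to β.
Posterior: Beta(α+k, β+n−k) = Beta(0.62+6, 1.44+24) = Beta(6.62, 25.44).
Var = αβ/((α+β)²(α+β+1)) = 6.62·25.44/(32.06²·33.06) = 0.004956.

0.004956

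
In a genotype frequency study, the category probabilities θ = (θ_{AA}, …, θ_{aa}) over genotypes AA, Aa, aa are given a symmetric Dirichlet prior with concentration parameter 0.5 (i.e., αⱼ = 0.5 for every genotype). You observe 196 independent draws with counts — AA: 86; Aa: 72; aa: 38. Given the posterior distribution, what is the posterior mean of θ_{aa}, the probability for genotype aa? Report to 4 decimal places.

0.1949

The Dirichlet prior is conjugate to the Multinomial likelihood: each posterior αⱼ = prior αⱼ + observed count nⱼ.
Posterior concentration: (86.5, 72.5, 38.5), total = 197.5.
E[θ_{aa}|data] = α_{aa}/Σα = 38.5/197.5 = 0.1949.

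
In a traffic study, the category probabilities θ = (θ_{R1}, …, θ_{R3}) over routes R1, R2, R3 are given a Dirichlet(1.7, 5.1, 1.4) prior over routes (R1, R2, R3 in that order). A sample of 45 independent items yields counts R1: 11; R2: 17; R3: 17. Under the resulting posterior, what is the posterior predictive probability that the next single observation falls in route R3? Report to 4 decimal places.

The Dirichlet prior is conjugate to the Multinomial likelihood: each posterior αⱼ = prior αⱼ + observed count nⱼ.
Posterior concentration: (12.7, 22.1, 18.4), total = 53.2.
P(next = R3 | data) = α_{R3}/Σα = 0.3459.

0.3459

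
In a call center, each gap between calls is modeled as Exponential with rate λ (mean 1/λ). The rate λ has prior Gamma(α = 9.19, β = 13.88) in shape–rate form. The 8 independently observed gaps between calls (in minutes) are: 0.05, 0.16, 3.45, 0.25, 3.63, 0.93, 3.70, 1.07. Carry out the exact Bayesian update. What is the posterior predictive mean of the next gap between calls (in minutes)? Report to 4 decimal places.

1.6751

With a Gamma(shape α, rate β) prior on the exponential rate λ, the posterior after n observations with total T = Σxᵢ is Gamma(α+n, β+T).
Sum of observations T = 13.24 minutes; n = 8.
Posterior: Gamma(9.19+8, 13.88+13.24) = Gamma(17.19, 27.12).
The predictive distribution for the next observation is Lomax; its mean is β/(α−1) = 27.12/16.19 = 1.6751.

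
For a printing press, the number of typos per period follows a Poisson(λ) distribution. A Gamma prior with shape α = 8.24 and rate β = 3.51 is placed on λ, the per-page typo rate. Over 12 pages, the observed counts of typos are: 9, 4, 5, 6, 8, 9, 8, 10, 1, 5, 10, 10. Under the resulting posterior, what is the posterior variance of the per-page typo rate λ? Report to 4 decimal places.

0.3876

With a Gamma(shape α, rate β) prior, the Poisson likelihood is conjugate: the posterior is Gamma(α + ΣXᵢ, β + n).
Sum of counts S = 85 over n = 12 pages.
Posterior: Gamma(α+S, β+n) = Gamma(8.24+85, 3.51+12) = Gamma(93.24, 15.51).
Var = α/β² = 93.24/15.51² = 0.3876.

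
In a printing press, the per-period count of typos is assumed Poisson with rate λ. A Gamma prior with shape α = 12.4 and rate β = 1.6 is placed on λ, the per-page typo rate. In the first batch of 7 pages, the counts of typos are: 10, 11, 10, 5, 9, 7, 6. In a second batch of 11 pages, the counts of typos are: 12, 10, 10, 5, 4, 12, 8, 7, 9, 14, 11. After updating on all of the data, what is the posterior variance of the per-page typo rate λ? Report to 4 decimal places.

0.4488

With a Gamma(shape α, rate β) prior, the Poisson likelihood is conjugate: the posterior is Gamma(α + ΣXᵢ, β + n).
Batch 1: sum of counts S = 58 over n = 7 pages.
After batch 1: Gamma(α+S, β+n) = Gamma(12.4+58, 1.6+7) = Gamma(70.4, 8.6).
Batch 2: sum of counts S = 102 over n = 11 pages.
After batch 2: Gamma(α+S, β+n) = Gamma(70.4+102, 8.6+11) = Gamma(172.4, 19.6).
Var = α/β² = 172.4/19.6² = 0.4488.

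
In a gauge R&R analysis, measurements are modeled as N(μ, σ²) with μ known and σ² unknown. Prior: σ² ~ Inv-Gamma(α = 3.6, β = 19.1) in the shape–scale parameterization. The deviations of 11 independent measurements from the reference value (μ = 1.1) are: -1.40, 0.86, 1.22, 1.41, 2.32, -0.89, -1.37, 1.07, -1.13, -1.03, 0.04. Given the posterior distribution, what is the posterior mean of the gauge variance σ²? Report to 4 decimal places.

3.4513

With known mean μ and an Inverse-Gamma(α, β) prior on σ², the Normal likelihood is conjugate: posterior is Inv-Gamma(α + n/2, β + Σ(xᵢ−μ)²/2).
Σ(xᵢ−μ)² = (-1.40)² + (0.86)² + (1.22)² + (1.41)² + (2.32)² + (-0.89)² + (-1.37)² + (1.07)² + (-1.13)² + (-1.03)² + (0.04)² = 17.7118.
Posterior: Inv-Gamma(3.6 + 11/2, 19.1 + 17.7118/2) = Inv-Gamma(9.10, 27.95590).
E[σ²|data] = β/(α−1) = 27.95590/8.10 = 3.4513.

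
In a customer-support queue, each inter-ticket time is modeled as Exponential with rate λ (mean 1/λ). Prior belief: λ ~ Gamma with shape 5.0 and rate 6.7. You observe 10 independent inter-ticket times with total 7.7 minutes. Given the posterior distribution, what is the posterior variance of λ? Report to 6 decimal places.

0.072338

With a Gamma(shape α, rate β) prior on the exponential rate λ, the posterior after n observations with total T = Σxᵢ is Gamma(α+n, β+T).
Posterior: Gamma(5.0+10, 6.7+7.7) = Gamma(15.0, 14.4).
Var = α/β² = 0.072338.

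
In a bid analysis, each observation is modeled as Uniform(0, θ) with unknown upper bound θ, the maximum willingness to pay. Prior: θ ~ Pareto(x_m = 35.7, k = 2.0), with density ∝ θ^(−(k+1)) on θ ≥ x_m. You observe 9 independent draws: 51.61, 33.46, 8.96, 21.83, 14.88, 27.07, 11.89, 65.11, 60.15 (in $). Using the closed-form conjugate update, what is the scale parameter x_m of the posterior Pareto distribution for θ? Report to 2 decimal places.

A Pareto(scale x_m, shape k) prior on the upper bound θ of Uniform(0, θ) is conjugate: posterior is Pareto(max(x_m, max xᵢ), k + n).
Sample maximum = 65.11; prior scale x_m = 35.7 → posterior scale = max = 65.11.
Posterior shape = 2.0 + 9 = 11.0.
Posterior scale x_m = 65.11.

65.11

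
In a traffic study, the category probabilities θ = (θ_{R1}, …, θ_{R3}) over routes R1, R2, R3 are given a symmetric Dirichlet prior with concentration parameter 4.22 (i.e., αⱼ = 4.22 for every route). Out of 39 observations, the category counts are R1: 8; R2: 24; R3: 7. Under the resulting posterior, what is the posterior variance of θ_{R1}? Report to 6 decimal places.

0.003429

The Dirichlet prior is conjugate to the Multinomial likelihood: each posterior αⱼ = prior αⱼ + observed count nⱼ.
Posterior concentration: (12.22, 28.22, 11.22), total = 51.66.
Var[θ_j] = α_j(Σα−α_j)/((Σα)²(Σα+1)) = 12.22·39.44/(51.66²·52.66) = 0.003429.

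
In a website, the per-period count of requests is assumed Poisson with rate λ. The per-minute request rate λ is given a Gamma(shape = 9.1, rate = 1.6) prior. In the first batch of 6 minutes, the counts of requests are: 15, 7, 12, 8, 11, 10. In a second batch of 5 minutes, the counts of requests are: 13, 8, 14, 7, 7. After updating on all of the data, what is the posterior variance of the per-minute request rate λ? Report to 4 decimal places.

With a Gamma(shape α, rate β) prior, the Poisson likelihood is conjugate: the posterior is Gamma(α + ΣXᵢ, β + n).
Batch 1: sum of counts S = 63 over n = 6 minutes.
After batch 1: Gamma(α+S, β+n) = Gamma(9.1+63, 1.6+6) = Gamma(72.1, 7.6).
Batch 2: sum of counts S = 49 over n = 5 minutes.
After batch 2: Gamma(α+S, β+n) = Gamma(72.1+49, 7.6+5) = Gamma(121.1, 12.6).
Var = α/β² = 121.1/12.6² = 0.7628.

0.7628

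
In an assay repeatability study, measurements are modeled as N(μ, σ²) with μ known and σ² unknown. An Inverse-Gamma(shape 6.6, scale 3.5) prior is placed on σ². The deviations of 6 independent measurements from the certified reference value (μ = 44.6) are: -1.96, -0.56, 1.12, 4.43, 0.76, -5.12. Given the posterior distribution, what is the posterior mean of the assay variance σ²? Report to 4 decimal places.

With known mean μ and an Inverse-Gamma(α, β) prior on σ², the Normal likelihood is conjugate: posterior is Inv-Gamma(α + n/2, β + Σ(xᵢ−μ)²/2).
Σ(xᵢ−μ)² = (-1.96)² + (-0.56)² + (1.12)² + (4.43)² + (0.76)² + (-5.12)² = 51.8265.
Posterior: Inv-Gamma(6.6 + 6/2, 3.5 + 51.8265/2) = Inv-Gamma(9.60, 29.41325).
E[σ²|data] = β/(α−1) = 29.41325/8.60 = 3.4201.

3.4201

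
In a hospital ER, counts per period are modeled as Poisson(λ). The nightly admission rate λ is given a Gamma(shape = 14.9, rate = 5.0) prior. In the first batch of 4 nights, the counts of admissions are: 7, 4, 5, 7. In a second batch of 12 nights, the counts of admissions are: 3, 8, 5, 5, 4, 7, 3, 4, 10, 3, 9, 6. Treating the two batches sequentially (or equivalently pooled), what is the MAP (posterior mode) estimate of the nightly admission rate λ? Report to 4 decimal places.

With a Gamma(shape α, rate β) prior, the Poisson likelihood is conjugate: the posterior is Gamma(α + ΣXᵢ, β + n).
Batch 1: sum of counts S = 23 over n = 4 nights.
After batch 1: Gamma(α+S, β+n) = Gamma(14.9+23, 5.0+4) = Gamma(37.9, 9.0).
Batch 2: sum of counts S = 67 over n = 12 nights.
After batch 2: Gamma(α+S, β+n) = Gamma(37.9+67, 9.0+12) = Gamma(104.9, 21.0).
Mode of Gamma(α,β) for α≥1 is (α−1)/β = 103.9/21.0 = 4.9476.

4.9476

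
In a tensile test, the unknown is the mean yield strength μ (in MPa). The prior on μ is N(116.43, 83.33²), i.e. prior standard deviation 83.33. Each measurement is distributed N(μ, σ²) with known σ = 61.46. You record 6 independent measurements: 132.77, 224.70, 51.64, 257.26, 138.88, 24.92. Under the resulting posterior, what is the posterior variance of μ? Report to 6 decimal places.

For Normal data with known variance σ², a Normal(μ₀, σ₀²) prior on μ is conjugate. Posterior precision = 1/σ₀² + n/σ²; posterior mean is the precision-weighted average of μ₀ and x̄.
σ₀² = 83.33² = 6943.8889, σ² = 61.46² = 3777.3316; σ² + n·σ₀² = 3777.3316 + 6·6943.8889 = 45440.665.
Posterior precision = 1/σ₀² + n/σ² = 1/6943.8889 + 6/3777.3316 = (σ² + n·σ₀²)/(σ₀²σ²) = 45440.665/(6943.8889·3777.3316); posterior variance σₙ² = σ₀²σ²/(σ² + n·σ₀²) = 6943.8889·3777.3316/45440.665 = 577.222428.

577.222428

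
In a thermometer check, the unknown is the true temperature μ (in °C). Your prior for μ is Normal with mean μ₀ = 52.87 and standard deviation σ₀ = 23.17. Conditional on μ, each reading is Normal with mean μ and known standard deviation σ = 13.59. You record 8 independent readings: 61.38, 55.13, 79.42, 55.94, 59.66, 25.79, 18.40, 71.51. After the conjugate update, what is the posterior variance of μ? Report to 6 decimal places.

For Normal data with known variance σ², a Normal(μ₀, σ₀²) prior on μ is conjugate. Posterior precision = 1/σ₀² + n/σ²; posterior mean is the precision-weighted average of μ₀ and x̄.
σ₀² = 23.17² = 536.8489, σ² = 13.59² = 184.6881; σ² + n·σ₀² = 184.6881 + 8·536.8489 = 4479.4793.
Posterior precision = 1/σ₀² + n/σ² = 1/536.8489 + 8/184.6881 = (σ² + n·σ₀²)/(σ₀²σ²) = 4479.4793/(536.8489·184.6881); posterior variance σₙ² = σ₀²σ²/(σ² + n·σ₀²) = 536.8489·184.6881/4479.4793 = 22.134180.

22.134180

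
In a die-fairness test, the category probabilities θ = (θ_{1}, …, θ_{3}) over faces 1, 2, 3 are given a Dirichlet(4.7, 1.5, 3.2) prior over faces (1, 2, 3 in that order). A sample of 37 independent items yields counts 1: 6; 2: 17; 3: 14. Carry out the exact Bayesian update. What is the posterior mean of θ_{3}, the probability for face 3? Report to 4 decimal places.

0.3707

The Dirichlet prior is conjugate to the Multinomial likelihood: each posterior αⱼ = prior αⱼ + observed count nⱼ.
Posterior concentration: (10.7, 18.5, 17.2), total = 46.4.
E[θ_{3}|data] = α_{3}/Σα = 17.2/46.4 = 0.3707.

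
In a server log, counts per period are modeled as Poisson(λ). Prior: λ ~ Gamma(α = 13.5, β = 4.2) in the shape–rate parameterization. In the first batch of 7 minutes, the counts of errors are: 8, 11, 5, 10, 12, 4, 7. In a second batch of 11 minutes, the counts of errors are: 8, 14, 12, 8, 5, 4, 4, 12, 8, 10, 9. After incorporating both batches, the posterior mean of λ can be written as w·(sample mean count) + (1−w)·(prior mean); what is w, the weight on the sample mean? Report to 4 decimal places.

With a Gamma(shape α, rate β) prior, the Poisson likelihood is conjugate: the posterior is Gamma(α + ΣXᵢ, β + n).
Total number of minutes: n = 7 + 11 = 18.
Posterior mean = (α₀+S)/(β₀+n) = [n/(β₀+n)]·(S/n) + [β₀/(β₀+n)]·(α₀/β₀), so only n and β₀ enter the weight.
Weight on data w = n/(β₀+n) = 18/(4.2+18) = 18/22.2 = 0.8108.

0.8108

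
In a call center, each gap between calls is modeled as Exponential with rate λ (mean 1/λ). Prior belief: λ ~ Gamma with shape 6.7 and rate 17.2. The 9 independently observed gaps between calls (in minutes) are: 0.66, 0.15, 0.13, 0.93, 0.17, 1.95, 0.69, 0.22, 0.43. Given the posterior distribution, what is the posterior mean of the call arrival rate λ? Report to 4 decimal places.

0.6968

With a Gamma(shape α, rate β) prior on the exponential rate λ, the posterior after n observations with total T = Σxᵢ is Gamma(α+n, β+T).
Sum of observations T = 5.33 minutes; n = 9.
Posterior: Gamma(6.7+9, 17.2+5.33) = Gamma(15.7, 22.53).
Posterior mean of λ = α/β = 15.7/22.53 = 0.6968.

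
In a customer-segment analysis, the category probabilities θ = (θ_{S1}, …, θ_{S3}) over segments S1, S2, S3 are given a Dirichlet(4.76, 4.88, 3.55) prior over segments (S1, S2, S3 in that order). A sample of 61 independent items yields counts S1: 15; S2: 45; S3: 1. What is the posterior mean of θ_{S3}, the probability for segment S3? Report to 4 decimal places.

0.0613

The Dirichlet prior is conjugate to the Multinomial likelihood: each posterior αⱼ = prior αⱼ + observed count nⱼ.
Posterior concentration: (19.76, 49.88, 4.55), total = 74.19.
E[θ_{S3}|data] = α_{S3}/Σα = 4.55/74.19 = 0.0613.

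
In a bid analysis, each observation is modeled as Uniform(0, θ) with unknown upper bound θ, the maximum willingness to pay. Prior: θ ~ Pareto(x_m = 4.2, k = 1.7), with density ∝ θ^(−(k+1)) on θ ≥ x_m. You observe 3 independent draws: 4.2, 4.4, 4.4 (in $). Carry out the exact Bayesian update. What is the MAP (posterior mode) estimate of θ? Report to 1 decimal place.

A Pareto(scale x_m, shape k) prior on the upper bound θ of Uniform(0, θ) is conjugate: posterior is Pareto(max(x_m, max xᵢ), k + n).
Sample maximum = 4.4; prior scale x_m = 4.2 → posterior scale = max = 4.4.
Posterior shape = 1.7 + 3 = 4.7.
The Pareto density is decreasing on [x_m, ∞), so the mode is x_m = 4.4.

4.4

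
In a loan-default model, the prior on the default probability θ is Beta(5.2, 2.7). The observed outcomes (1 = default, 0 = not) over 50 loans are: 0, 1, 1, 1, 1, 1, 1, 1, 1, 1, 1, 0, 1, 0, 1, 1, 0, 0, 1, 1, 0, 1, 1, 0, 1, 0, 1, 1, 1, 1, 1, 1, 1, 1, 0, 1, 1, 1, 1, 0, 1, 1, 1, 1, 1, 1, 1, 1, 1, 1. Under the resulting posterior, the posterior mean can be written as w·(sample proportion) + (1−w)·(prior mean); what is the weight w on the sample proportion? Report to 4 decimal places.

The Beta prior is conjugate to a Binomial/Bernoulli likelihood; the update adds successes to α and failures to β.
Posterior mean = (α₀+k)/(α₀+β₀+n) = [n/(α₀+β₀+n)]·(k/n) + [(α₀+β₀)/(α₀+β₀+n)]·α₀/(α₀+β₀), so only n and the prior enter the weight.
The weight on the data is w = n/(α₀+β₀+n) = 50/(5.2+2.7+50) = 50/57.9 = 0.8636.

0.8636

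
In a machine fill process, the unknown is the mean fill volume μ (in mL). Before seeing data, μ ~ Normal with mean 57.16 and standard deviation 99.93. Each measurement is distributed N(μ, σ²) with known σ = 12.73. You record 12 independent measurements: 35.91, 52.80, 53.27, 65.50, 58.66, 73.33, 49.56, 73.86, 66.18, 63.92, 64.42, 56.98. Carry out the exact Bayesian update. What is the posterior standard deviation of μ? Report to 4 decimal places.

3.6724

For Normal data with known variance σ², a Normal(μ₀, σ₀²) prior on μ is conjugate. Posterior precision = 1/σ₀² + n/σ²; posterior mean is the precision-weighted average of μ₀ and x̄.
σ₀² = 99.93² = 9986.0049, σ² = 12.73² = 162.0529; σ² + n·σ₀² = 162.0529 + 12·9986.0049 = 119994.1117.
Posterior precision = 1/σ₀² + n/σ² = 1/9986.0049 + 12/162.0529 = (σ² + n·σ₀²)/(σ₀²σ²) = 119994.1117/(9986.0049·162.0529); posterior variance σₙ² = σ₀²σ²/(σ² + n·σ₀²) = 9986.0049·162.0529/119994.1117 = 13.486171.
Posterior SD = √σₙ² = √(9986.0049·162.0529/119994.1117) = 3.6724.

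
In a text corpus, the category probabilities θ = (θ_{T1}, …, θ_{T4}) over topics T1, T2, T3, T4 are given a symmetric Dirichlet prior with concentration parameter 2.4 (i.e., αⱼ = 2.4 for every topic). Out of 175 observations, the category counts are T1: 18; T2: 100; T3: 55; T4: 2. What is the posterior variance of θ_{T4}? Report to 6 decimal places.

0.000125

The Dirichlet prior is conjugate to the Multinomial likelihood: each posterior αⱼ = prior αⱼ + observed count nⱼ.
Posterior concentration: (20.4, 102.4, 57.4, 4.4), total = 184.6.
Var[θ_j] = α_j(Σα−α_j)/((Σα)²(Σα+1)) = 4.4·180.2/(184.6²·185.6) = 0.000125.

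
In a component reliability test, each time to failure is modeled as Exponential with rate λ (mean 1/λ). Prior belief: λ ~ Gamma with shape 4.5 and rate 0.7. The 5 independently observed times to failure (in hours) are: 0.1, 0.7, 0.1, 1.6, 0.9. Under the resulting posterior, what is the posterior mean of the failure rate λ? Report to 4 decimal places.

2.3171

With a Gamma(shape α, rate β) prior on the exponential rate λ, the posterior after n observations with total T = Σxᵢ is Gamma(α+n, β+T).
Sum of observations T = 3.4 hours; n = 5.
Posterior: Gamma(4.5+5, 0.7+3.4) = Gamma(9.5, 4.1).
Posterior mean of λ = α/β = 9.5/4.1 = 2.3171.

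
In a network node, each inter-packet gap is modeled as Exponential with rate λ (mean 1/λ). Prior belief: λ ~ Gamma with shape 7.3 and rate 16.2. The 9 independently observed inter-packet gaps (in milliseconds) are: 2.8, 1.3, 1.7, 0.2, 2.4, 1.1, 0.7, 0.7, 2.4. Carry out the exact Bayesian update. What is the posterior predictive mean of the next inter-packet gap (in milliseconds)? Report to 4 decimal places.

With a Gamma(shape α, rate β) prior on the exponential rate λ, the posterior after n observations with total T = Σxᵢ is Gamma(α+n, β+T).
Sum of observations T = 13.3 milliseconds; n = 9.
Posterior: Gamma(7.3+9, 16.2+13.3) = Gamma(16.3, 29.5).
The predictive distribution for the next observation is Lomax; its mean is β/(α−1) = 29.5/15.3 = 1.9281.

1.9281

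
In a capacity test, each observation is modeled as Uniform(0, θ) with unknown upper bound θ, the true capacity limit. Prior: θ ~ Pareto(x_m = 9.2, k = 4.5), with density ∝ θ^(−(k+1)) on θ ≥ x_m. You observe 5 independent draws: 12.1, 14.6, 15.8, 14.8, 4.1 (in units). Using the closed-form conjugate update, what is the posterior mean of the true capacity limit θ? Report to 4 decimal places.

17.6588

A Pareto(scale x_m, shape k) prior on the upper bound θ of Uniform(0, θ) is conjugate: posterior is Pareto(max(x_m, max xᵢ), k + n).
Sample maximum = 15.8; prior scale x_m = 9.2 → posterior scale = max = 15.8.
Posterior shape = 4.5 + 5 = 9.5.
E[θ|data] = k·x_m/(k−1) = 9.5·15.8/8.5 = 17.6588.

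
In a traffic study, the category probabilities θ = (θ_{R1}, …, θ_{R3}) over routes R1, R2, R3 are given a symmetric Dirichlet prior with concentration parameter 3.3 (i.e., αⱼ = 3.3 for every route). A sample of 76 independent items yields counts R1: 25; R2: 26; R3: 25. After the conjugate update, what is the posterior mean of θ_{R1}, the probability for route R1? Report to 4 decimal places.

0.3295

The Dirichlet prior is conjugate to the Multinomial likelihood: each posterior αⱼ = prior αⱼ + observed count nⱼ.
Posterior concentration: (28.3, 29.3, 28.3), total = 85.9.
E[θ_{R1}|data] = α_{R1}/Σα = 28.3/85.9 = 0.3295.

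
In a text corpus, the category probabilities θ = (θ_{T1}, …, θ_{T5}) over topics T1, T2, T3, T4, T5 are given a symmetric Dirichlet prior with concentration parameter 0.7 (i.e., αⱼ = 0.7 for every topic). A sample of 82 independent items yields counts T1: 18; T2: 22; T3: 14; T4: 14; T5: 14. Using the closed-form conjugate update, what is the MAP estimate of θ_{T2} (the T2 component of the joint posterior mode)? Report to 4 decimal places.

0.2696

The Dirichlet prior is conjugate to the Multinomial likelihood: each posterior αⱼ = prior αⱼ + observed count nⱼ.
Posterior concentration: (18.7, 22.7, 14.7, 14.7, 14.7), total = 85.5.
Joint mode component: (α_{T2}−1)/(Σα−K) = 21.7/80.5 = 0.2696.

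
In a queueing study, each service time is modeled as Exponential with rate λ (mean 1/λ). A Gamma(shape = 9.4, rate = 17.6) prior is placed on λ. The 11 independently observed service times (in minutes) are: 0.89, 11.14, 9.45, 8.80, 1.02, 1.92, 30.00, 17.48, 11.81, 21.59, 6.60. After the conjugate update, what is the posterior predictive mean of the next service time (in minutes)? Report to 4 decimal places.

With a Gamma(shape α, rate β) prior on the exponential rate λ, the posterior after n observations with total T = Σxᵢ is Gamma(α+n, β+T).
Sum of observations T = 120.70 minutes; n = 11.
Posterior: Gamma(9.4+11, 17.6+120.70) = Gamma(20.4, 138.30).
The predictive distribution for the next observation is Lomax; its mean is β/(α−1) = 138.30/19.4 = 7.1289.

7.1289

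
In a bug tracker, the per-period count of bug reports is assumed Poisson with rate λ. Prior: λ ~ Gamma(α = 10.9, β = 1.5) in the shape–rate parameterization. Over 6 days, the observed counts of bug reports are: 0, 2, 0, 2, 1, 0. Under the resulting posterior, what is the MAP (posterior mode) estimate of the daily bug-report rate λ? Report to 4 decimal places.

1.9867

With a Gamma(shape α, rate β) prior, the Poisson likelihood is conjugate: the posterior is Gamma(α + ΣXᵢ, β + n).
Sum of counts S = 5 over n = 6 days.
Posterior: Gamma(α+S, β+n) = Gamma(10.9+5, 1.5+6) = Gamma(15.9, 7.5).
Mode of Gamma(α,β) for α≥1 is (α−1)/β = 14.9/7.5 = 1.9867.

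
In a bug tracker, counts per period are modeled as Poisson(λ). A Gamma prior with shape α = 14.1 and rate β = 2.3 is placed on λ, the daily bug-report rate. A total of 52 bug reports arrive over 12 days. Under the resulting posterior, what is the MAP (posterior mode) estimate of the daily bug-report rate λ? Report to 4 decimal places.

With a Gamma(shape α, rate β) prior, the Poisson likelihood is conjugate: the posterior is Gamma(α + ΣXᵢ, β + n).
Posterior: Gamma(α+S, β+n) = Gamma(14.1+52, 2.3+12) = Gamma(66.1, 14.3).
Mode of Gamma(α,β) for α≥1 is (α−1)/β = 65.1/14.3 = 4.5524.

4.5524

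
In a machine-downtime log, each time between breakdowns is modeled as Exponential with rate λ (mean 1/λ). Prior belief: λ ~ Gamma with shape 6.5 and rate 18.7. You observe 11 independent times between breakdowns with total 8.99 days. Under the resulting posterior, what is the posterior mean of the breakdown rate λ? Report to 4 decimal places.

0.6320

With a Gamma(shape α, rate β) prior on the exponential rate λ, the posterior after n observations with total T = Σxᵢ is Gamma(α+n, β+T).
Posterior: Gamma(6.5+11, 18.7+8.99) = Gamma(17.5, 27.69).
Posterior mean of λ = α/β = 17.5/27.69 = 0.6320.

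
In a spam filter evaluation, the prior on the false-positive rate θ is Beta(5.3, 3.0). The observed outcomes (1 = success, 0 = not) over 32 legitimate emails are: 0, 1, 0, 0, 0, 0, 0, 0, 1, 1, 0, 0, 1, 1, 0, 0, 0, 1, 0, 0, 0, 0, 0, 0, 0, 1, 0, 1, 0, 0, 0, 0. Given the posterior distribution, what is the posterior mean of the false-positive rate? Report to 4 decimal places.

The Beta prior is conjugate to a Binomial/Bernoulli likelihood; the update adds successes to α and failures to β.
Posterior: Beta(α+k, β+n−k) = Beta(5.3+8, 3.0+24) = Beta(13.3, 27.0).
Posterior mean = α/(α+β) = 13.3/40.3 = 0.3300.

0.3300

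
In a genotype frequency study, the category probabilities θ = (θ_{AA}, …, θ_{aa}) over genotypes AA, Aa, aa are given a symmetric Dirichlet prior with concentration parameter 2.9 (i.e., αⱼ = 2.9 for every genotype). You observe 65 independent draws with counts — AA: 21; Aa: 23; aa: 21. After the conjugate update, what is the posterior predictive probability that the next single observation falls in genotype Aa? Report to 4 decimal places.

The Dirichlet prior is conjugate to the Multinomial likelihood: each posterior αⱼ = prior αⱼ + observed count nⱼ.
Posterior concentration: (23.9, 25.9, 23.9), total = 73.7.
P(next = Aa | data) = α_{Aa}/Σα = 0.3514.

0.3514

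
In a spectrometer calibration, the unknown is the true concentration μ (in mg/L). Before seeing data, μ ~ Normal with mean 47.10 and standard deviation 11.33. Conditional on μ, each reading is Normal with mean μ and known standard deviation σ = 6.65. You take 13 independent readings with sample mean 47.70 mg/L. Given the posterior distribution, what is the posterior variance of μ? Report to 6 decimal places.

For Normal data with known variance σ², a Normal(μ₀, σ₀²) prior on μ is conjugate. Posterior precision = 1/σ₀² + n/σ²; posterior mean is the precision-weighted average of μ₀ and x̄.
σ₀² = 11.33² = 128.3689, σ² = 6.65² = 44.2225; σ² + n·σ₀² = 44.2225 + 13·128.3689 = 1713.0182.
Posterior precision = 1/σ₀² + n/σ² = 1/128.3689 + 13/44.2225 = (σ² + n·σ₀²)/(σ₀²σ²) = 1713.0182/(128.3689·44.2225); posterior variance σₙ² = σ₀²σ²/(σ² + n·σ₀²) = 128.3689·44.2225/1713.0182 = 3.313913.

3.313913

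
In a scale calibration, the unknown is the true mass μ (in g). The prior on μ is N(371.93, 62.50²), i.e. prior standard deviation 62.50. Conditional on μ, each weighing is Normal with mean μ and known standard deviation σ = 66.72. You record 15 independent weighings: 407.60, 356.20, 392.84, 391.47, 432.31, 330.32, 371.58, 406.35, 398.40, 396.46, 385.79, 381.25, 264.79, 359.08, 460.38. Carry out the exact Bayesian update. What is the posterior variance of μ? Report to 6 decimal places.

For Normal data with known variance σ², a Normal(μ₀, σ₀²) prior on μ is conjugate. Posterior precision = 1/σ₀² + n/σ²; posterior mean is the precision-weighted average of μ₀ and x̄.
σ₀² = 62.50² = 3906.25, σ² = 66.72² = 4451.5584; σ² + n·σ₀² = 4451.5584 + 15·3906.25 = 63045.3084.
Posterior precision = 1/σ₀² + n/σ² = 1/3906.25 + 15/4451.5584 = (σ² + n·σ₀²)/(σ₀²σ²) = 63045.3084/(3906.25·4451.5584); posterior variance σₙ² = σ₀²σ²/(σ² + n·σ₀²) = 3906.25·4451.5584/63045.3084 = 275.815924.

275.815924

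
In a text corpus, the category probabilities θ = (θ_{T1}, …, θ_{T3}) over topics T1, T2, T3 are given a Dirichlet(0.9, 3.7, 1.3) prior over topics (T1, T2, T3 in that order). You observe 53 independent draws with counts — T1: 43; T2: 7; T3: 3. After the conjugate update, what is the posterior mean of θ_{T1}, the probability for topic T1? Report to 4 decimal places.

0.7453

The Dirichlet prior is conjugate to the Multinomial likelihood: each posterior αⱼ = prior αⱼ + observed count nⱼ.
Posterior concentration: (43.9, 10.7, 4.3), total = 58.9.
E[θ_{T1}|data] = α_{T1}/Σα = 43.9/58.9 = 0.7453.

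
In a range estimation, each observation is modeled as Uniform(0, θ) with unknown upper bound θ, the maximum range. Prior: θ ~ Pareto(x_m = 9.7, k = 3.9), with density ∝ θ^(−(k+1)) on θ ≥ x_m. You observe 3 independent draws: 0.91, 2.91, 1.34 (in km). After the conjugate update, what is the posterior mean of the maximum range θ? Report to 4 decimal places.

A Pareto(scale x_m, shape k) prior on the upper bound θ of Uniform(0, θ) is conjugate: posterior is Pareto(max(x_m, max xᵢ), k + n).
Sample maximum = 2.91; prior scale x_m = 9.7 → posterior scale = max = 9.70.
Posterior shape = 3.9 + 3 = 6.9.
E[θ|data] = k·x_m/(k−1) = 6.9·9.70/5.9 = 11.3441.

11.3441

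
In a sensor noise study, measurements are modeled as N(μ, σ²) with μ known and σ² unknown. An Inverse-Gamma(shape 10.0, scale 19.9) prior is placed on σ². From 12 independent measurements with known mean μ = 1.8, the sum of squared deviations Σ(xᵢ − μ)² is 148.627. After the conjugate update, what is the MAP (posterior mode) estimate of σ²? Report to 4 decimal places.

5.5420

With known mean μ and an Inverse-Gamma(α, β) prior on σ², the Normal likelihood is conjugate: posterior is Inv-Gamma(α + n/2, β + Σ(xᵢ−μ)²/2).
Posterior: Inv-Gamma(10.0 + 12/2, 19.9 + 148.627/2) = Inv-Gamma(16.00, 94.2135).
Mode = β/(α+1) = 94.2135/17.00 = 5.5420.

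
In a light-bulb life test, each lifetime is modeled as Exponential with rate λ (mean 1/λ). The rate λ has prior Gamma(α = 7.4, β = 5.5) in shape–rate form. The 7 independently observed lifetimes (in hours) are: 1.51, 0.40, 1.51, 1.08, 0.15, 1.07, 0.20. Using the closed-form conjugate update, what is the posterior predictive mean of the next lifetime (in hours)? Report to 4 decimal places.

0.8522

With a Gamma(shape α, rate β) prior on the exponential rate λ, the posterior after n observations with total T = Σxᵢ is Gamma(α+n, β+T).
Sum of observations T = 5.92 hours; n = 7.
Posterior: Gamma(7.4+7, 5.5+5.92) = Gamma(14.4, 11.42).
The predictive distribution for the next observation is Lomax; its mean is β/(α−1) = 11.42/13.4 = 0.8522.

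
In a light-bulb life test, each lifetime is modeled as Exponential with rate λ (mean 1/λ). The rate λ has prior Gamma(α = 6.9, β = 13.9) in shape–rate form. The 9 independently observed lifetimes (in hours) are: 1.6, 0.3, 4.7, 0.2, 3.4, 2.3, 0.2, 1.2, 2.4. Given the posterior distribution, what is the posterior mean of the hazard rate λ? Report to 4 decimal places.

With a Gamma(shape α, rate β) prior on the exponential rate λ, the posterior after n observations with total T = Σxᵢ is Gamma(α+n, β+T).
Sum of observations T = 16.3 hours; n = 9.
Posterior: Gamma(6.9+9, 13.9+16.3) = Gamma(15.9, 30.2).
Posterior mean of λ = α/β = 15.9/30.2 = 0.5265.

0.5265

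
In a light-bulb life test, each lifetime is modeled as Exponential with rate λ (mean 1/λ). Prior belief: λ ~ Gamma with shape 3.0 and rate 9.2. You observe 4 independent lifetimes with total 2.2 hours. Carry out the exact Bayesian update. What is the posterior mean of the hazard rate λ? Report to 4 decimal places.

With a Gamma(shape α, rate β) prior on the exponential rate λ, the posterior after n observations with total T = Σxᵢ is Gamma(α+n, β+T).
Posterior: Gamma(3.0+4, 9.2+2.2) = Gamma(7.0, 11.4).
Posterior mean of λ = α/β = 7.0/11.4 = 0.6140.

0.6140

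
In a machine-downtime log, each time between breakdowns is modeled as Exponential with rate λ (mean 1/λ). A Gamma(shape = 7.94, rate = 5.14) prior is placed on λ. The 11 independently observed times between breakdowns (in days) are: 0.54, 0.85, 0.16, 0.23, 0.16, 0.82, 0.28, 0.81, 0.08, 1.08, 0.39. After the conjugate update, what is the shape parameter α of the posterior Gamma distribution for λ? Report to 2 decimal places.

18.94

With a Gamma(shape α, rate β) prior on the exponential rate λ, the posterior after n observations with total T = Σxᵢ is Gamma(α+n, β+T).
Sum of observations T = 5.40 days; n = 11.
Posterior: Gamma(7.94+11, 5.14+5.40) = Gamma(18.94, 10.54).
Posterior α = 18.94.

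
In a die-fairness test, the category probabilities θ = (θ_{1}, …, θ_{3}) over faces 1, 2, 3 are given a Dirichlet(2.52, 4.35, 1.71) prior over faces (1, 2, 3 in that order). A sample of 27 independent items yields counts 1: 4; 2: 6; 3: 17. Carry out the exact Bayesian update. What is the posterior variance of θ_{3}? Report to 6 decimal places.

0.006816

The Dirichlet prior is conjugate to the Multinomial likelihood: each posterior αⱼ = prior αⱼ + observed count nⱼ.
Posterior concentration: (6.52, 10.35, 18.71), total = 35.58.
Var[θ_j] = α_j(Σα−α_j)/((Σα)²(Σα+1)) = 18.71·16.87/(35.58²·36.58) = 0.006816.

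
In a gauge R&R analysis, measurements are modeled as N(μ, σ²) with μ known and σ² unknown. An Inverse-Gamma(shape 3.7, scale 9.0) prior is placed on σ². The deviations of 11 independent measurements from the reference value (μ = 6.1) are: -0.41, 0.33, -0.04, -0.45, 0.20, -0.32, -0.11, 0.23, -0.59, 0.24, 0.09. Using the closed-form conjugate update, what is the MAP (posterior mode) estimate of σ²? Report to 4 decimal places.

0.9364

With known mean μ and an Inverse-Gamma(α, β) prior on σ², the Normal likelihood is conjugate: posterior is Inv-Gamma(α + n/2, β + Σ(xᵢ−μ)²/2).
Σ(xᵢ−μ)² = (-0.41)² + (0.33)² + (-0.04)² + (-0.45)² + (0.20)² + (-0.32)² + (-0.11)² + (0.23)² + (-0.59)² + (0.24)² + (0.09)² = 1.1023.
Posterior: Inv-Gamma(3.7 + 11/2, 9.0 + 1.1023/2) = Inv-Gamma(9.20, 9.55115).
Mode = β/(α+1) = 9.55115/10.20 = 0.9364.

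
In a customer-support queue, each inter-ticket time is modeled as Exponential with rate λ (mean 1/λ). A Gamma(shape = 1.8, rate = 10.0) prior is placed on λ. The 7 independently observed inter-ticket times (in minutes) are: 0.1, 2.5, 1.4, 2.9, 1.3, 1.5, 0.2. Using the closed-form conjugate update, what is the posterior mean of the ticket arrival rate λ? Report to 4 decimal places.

0.4422

With a Gamma(shape α, rate β) prior on the exponential rate λ, the posterior after n observations with total T = Σxᵢ is Gamma(α+n, β+T).
Sum of observations T = 9.9 minutes; n = 7.
Posterior: Gamma(1.8+7, 10.0+9.9) = Gamma(8.8, 19.9).
Posterior mean of λ = α/β = 8.8/19.9 = 0.4422.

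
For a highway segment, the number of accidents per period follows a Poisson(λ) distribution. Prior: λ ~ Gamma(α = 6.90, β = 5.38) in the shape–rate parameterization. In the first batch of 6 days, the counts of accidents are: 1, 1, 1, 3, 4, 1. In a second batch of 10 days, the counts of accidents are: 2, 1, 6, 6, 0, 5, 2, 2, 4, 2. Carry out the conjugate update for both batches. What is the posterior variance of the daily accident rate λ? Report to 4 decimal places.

With a Gamma(shape α, rate β) prior, the Poisson likelihood is conjugate: the posterior is Gamma(α + ΣXᵢ, β + n).
Batch 1: sum of counts S = 11 over n = 6 days.
After batch 1: Gamma(α+S, β+n) = Gamma(6.90+11, 5.38+6) = Gamma(17.90, 11.38).
Batch 2: sum of counts S = 30 over n = 10 days.
After batch 2: Gamma(α+S, β+n) = Gamma(17.90+30, 11.38+10) = Gamma(47.90, 21.38).
Var = α/β² = 47.90/21.38² = 0.1048.

0.1048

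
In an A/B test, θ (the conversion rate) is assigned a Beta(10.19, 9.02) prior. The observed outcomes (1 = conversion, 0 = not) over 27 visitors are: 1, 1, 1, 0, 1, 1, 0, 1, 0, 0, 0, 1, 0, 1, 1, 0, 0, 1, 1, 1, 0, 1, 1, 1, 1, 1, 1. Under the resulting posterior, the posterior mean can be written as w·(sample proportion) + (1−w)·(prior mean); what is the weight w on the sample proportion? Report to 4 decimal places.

The Beta prior is conjugate to a Binomial/Bernoulli likelihood; the update adds successes to α and failures to β.
Posterior mean = (α₀+k)/(α₀+β₀+n) = [n/(α₀+β₀+n)]·(k/n) + [(α₀+β₀)/(α₀+β₀+n)]·α₀/(α₀+β₀), so only n and the prior enter the weight.
The weight on the data is w = n/(α₀+β₀+n) = 27/(10.19+9.02+27) = 27/46.21 = 0.5843.

0.5843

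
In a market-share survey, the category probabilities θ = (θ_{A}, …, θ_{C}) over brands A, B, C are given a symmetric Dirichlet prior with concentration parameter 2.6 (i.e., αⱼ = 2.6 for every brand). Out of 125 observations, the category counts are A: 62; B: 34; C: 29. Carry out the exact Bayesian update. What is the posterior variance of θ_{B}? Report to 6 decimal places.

The Dirichlet prior is conjugate to the Multinomial likelihood: each posterior αⱼ = prior αⱼ + observed count nⱼ.
Posterior concentration: (64.6, 36.6, 31.6), total = 132.8.
Var[θ_j] = α_j(Σα−α_j)/((Σα)²(Σα+1)) = 36.6·96.2/(132.8²·133.8) = 0.001492.

0.001492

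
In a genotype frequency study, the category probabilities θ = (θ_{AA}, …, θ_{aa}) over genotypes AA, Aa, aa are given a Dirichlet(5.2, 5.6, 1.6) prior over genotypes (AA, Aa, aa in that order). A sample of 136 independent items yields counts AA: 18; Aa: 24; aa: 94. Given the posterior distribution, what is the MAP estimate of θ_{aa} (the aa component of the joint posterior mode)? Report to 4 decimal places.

0.6506

The Dirichlet prior is conjugate to the Multinomial likelihood: each posterior αⱼ = prior αⱼ + observed count nⱼ.
Posterior concentration: (23.2, 29.6, 95.6), total = 148.4.
Joint mode component: (α_{aa}−1)/(Σα−K) = 94.6/145.4 = 0.6506.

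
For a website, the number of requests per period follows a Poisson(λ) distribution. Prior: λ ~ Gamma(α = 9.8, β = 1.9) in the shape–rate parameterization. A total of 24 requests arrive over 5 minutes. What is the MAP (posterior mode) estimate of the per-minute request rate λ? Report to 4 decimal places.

With a Gamma(shape α, rate β) prior, the Poisson likelihood is conjugate: the posterior is Gamma(α + ΣXᵢ, β + n).
Posterior: Gamma(α+S, β+n) = Gamma(9.8+24, 1.9+5) = Gamma(33.8, 6.9).
Mode of Gamma(α,β) for α≥1 is (α−1)/β = 32.8/6.9 = 4.7536.

4.7536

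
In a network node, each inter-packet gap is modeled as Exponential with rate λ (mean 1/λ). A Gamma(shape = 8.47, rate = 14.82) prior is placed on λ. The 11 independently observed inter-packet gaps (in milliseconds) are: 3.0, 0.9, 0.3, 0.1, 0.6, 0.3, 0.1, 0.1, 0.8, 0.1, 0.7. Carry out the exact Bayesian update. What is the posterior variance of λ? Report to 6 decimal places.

0.040894

With a Gamma(shape α, rate β) prior on the exponential rate λ, the posterior after n observations with total T = Σxᵢ is Gamma(α+n, β+T).
Sum of observations T = 7.0 milliseconds; n = 11.
Posterior: Gamma(8.47+11, 14.82+7.0) = Gamma(19.47, 21.82).
Var = α/β² = 0.040894.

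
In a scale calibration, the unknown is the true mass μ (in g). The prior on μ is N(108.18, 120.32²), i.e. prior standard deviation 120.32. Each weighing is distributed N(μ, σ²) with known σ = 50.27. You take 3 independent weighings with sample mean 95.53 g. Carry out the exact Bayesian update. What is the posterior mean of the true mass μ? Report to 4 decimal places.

For Normal data with known variance σ², a Normal(μ₀, σ₀²) prior on μ is conjugate. Posterior precision = 1/σ₀² + n/σ²; posterior mean is the precision-weighted average of μ₀ and x̄.
n·x̄ = 3·95.53 = 286.59.
σ₀² = 120.32² = 14476.9024, σ² = 50.27² = 2527.0729; σ² + n·σ₀² = 2527.0729 + 3·14476.9024 = 45957.7801.
Posterior mean = (μ₀/σ₀² + n·x̄/σ²)/(1/σ₀² + n/σ²) = (σ²·μ₀ + σ₀²·n·x̄)/(σ² + n·σ₀²) = (2527.0729·108.18 + 14476.9024·286.59)/45957.7801 = 4422314.205138/45957.7801 = 96.2256.

96.2256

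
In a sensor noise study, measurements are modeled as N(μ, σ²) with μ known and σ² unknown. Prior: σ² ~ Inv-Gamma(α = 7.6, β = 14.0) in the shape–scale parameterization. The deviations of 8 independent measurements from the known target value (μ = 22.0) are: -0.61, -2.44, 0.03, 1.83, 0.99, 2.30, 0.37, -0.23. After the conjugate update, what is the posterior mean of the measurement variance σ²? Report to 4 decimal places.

With known mean μ and an Inverse-Gamma(α, β) prior on σ², the Normal likelihood is conjugate: posterior is Inv-Gamma(α + n/2, β + Σ(xᵢ−μ)²/2).
Σ(xᵢ−μ)² = (-0.61)² + (-2.44)² + (0.03)² + (1.83)² + (0.99)² + (2.30)² + (0.37)² + (-0.23)² = 16.1354.
Posterior: Inv-Gamma(7.6 + 8/2, 14.0 + 16.1354/2) = Inv-Gamma(11.60, 22.06770).
E[σ²|data] = β/(α−1) = 22.06770/10.60 = 2.0819.

2.0819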